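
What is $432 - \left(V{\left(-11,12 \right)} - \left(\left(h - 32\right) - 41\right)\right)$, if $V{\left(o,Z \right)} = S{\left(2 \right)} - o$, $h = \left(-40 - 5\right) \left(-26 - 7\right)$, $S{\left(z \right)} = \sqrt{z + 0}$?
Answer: $1833 - \sqrt{2} \approx 1831.6$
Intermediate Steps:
$S{\left(z \right)} = \sqrt{z}$
$h = 1485$ ($h = \left(-45\right) \left(-33\right) = 1485$)
$V{\left(o,Z \right)} = \sqrt{2} - o$
$432 - \left(V{\left(-11,12 \right)} - \left(\left(h - 32\right) - 41\right)\right) = 432 - \left(\left(\sqrt{2} - -11\right) - \left(\left(1485 - 32\right) - 41\right)\right) = 432 - \left(\left(\sqrt{2} + 11\right) - \left(\left(1485 - 32\right) - 41\right)\right) = 432 - \left(\left(11 + \sqrt{2}\right) - \left(1453 - 41\right)\right) = 432 - \left(\left(11 + \sqrt{2}\right) - 1412\right) = 432 - \left(-1401 + \sqrt{2}\right) = 432 + \left(1401 - \sqrt{2}\right) = 1833 - \sqrt{2}$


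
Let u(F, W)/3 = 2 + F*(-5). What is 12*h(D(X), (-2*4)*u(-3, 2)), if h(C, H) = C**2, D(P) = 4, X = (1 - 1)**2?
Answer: 192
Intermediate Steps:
X = 0 (X = 0**2 = 0)
u(F, W) = 6 - 15*F (u(F, W) = 3*(2 + F*(-5)) = 3*(2 - 5*F) = 6 - 15*F)
12*h(D(X), (-2*4)*u(-3, 2)) = 12*4**2 = 12*16 = 192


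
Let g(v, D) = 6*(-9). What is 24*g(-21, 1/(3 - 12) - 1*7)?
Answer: -1296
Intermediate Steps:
g(v, D) = -54
24*g(-21, 1/(3 - 12) - 1*7) = 24*(-54) = -1296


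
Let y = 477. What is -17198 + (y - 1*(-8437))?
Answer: -8284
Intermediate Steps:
-17198 + (y - 1*(-8437)) = -17198 + (477 - 1*(-8437)) = -17198 + (477 + 8437) = -17198 + 8914 = -8284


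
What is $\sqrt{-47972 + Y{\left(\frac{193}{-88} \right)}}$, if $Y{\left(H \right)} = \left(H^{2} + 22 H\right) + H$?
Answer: $\frac{i \sqrt{371848551}}{88} \approx 219.13 i$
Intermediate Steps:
$Y{\left(H \right)} = H^{2} + 23 H$
$\sqrt{-47972 + Y{\left(\frac{193}{-88} \right)}} = \sqrt{-47972 + \frac{193}{-88} \left(23 + \frac{193}{-88}\right)} = \sqrt{-47972 + 193 \left(- \frac{1}{88}\right) \left(23 + 193 \left(- \frac{1}{88}\right)\right)} = \sqrt{-47972 - \frac{193 \left(23 - \frac{193}{88}\right)}{88}} = \sqrt{-47972 - \frac{353383}{7744}} = \sqrt{- \frac{371848551}{7744}} = \frac{i \sqrt{371848551}}{88}$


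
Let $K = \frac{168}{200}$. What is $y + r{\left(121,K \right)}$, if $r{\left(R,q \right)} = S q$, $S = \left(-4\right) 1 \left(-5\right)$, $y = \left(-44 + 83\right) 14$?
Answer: $\frac{2814}{5} \approx 562.8$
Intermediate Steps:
$K = \frac{21}{25}$ ($K = 168 \cdot \frac{1}{200} = \frac{21}{25} \approx 0.84$)
$y = 546$ ($y = 39 \cdot 14 = 546$)
$S = 20$ ($S = \left(-4\right) \left(-5\right) = 20$)
$r{\left(R,q \right)} = 20 q$
$y + r{\left(121,K \right)} = 546 + 20 \cdot \frac{21}{25} = 546 + \frac{84}{5} = \frac{2814}{5}$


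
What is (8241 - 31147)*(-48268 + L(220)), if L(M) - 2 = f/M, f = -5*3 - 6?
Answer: 121614150073/110 ≈ 1.1056e+9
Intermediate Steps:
f = -21 (f = -15 - 6 = -21)
L(M) = 2 - 21/M
(8241 - 31147)*(-48268 + L(220)) = (8241 - 31147)*(-48268 + (2 - 21/220)) = -22906*(-48268 + (2 - 21*1/220)) = -22906*(-48268 + (2 - 21/220)) = -22906*(-48268 + 419/220) = -22906*(-10618541/220) = 121614150073/110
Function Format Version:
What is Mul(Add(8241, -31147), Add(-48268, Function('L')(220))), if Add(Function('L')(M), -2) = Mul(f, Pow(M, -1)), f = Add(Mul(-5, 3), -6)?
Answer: Rational(121614150073, 110) ≈ 1.1056e+9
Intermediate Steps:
f = -21 (f = Add(-15, -6) = -21)
Function('L')(M) = Add(2, Mul(-21, Pow(M, -1)))
Mul(Add(8241, -31147), Add(-48268, Function('L')(220))) = Mul(Add(8241, -31147), Add(-48268, Add(2, Mul(-21, Pow(220, -1))))) = Mul(-22906, Add(-48268, Add(2, Mul(-21, Rational(1, 220))))) = Mul(-22906, Add(-48268, Add(2, Rational(-21, 220)))) = Mul(-22906, Add(-48268, Rational(419, 220))) = Mul(-22906, Rational(-10618541, 220)) = Rational(121614150073, 110)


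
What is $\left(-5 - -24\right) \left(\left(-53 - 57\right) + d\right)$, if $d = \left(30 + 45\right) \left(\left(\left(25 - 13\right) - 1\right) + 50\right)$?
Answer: $84835$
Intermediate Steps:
$d = 4575$ ($d = 75 \left(\left(12 - 1\right) + 50\right) = 75 \left(11 + 50\right) = 75 \cdot 61 = 4575$)
$\left(-5 - -24\right) \left(\left(-53 - 57\right) + d\right) = \left(-5 - -24\right) \left(\left(-53 - 57\right) + 4575\right) = \left(-5 + 24\right) \left(-110 + 4575\right) = 19 \cdot 4465 = 84835$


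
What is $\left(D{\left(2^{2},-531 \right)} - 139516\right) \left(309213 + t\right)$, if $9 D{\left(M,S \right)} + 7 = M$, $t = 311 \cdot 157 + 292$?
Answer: $-49993166756$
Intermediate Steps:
$t = 49119$ ($t = 48827 + 292 = 49119$)
$D{\left(M,S \right)} = - \frac{7}{9} + \frac{M}{9}$
$\left(D{\left(2^{2},-531 \right)} - 139516\right) \left(309213 + t\right) = \left(\left(- \frac{7}{9} + \frac{2^{2}}{9}\right) - 139516\right) \left(309213 + 49119\right) = \left(\left(- \frac{7}{9} + \frac{1}{9} \cdot 4\right) - 139516\right) 358332 = \left(\left(- \frac{7}{9} + \frac{4}{9}\right) - 139516\right) 358332 = \left(- \frac{1}{3} - 139516\right) 358332 = \left(- \frac{418549}{3}\right) 358332 = -49993166756$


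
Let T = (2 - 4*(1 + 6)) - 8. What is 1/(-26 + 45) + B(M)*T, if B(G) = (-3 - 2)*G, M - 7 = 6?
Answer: 41991/19 ≈ 2210.1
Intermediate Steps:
M = 13 (M = 7 + 6 = 13)
B(G) = -5*G
T = -34 (T = (2 - 4*7) - 8 = (2 - 28) - 8 = -26 - 8 = -34)
1/(-26 + 45) + B(M)*T = 1/(-26 + 45) - 5*13*(-34) = 1/19 - 65*(-34) = 1/19 + 2210 = 41991/19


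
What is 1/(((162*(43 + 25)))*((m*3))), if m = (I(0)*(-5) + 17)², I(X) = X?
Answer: 1/9550872 ≈ 1.0470e-7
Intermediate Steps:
m = 289 (m = (0*(-5) + 17)² = (0 + 17)² = 17² = 289)
1/(((162*(43 + 25)))*((m*3))) = 1/(((162*(43 + 25)))*((289*3))) = 1/((162*68)*867) = (1/867)/11016 = (1/11016)*(1/867) = 1/9550872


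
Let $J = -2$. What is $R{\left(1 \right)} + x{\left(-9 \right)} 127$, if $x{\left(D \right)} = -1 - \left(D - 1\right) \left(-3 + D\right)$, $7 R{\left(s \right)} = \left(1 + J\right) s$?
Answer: $- \frac{107570}{7} \approx -15367.0$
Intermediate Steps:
$R{\left(s \right)} = - \frac{s}{7}$ ($R{\left(s \right)} = \frac{\left(1 - 2\right) s}{7} = \frac{\left(-1\right) s}{7} = - \frac{s}{7}$)
$x{\left(D \right)} = -1 - \left(-1 + D\right) \left(-3 + D\right)$
$R{\left(1 \right)} + x{\left(-9 \right)} 127 = \left(- \frac{1}{7}\right) 1 + \left(-4 - \left(-9\right)^{2} + 4 \left(-9\right)\right) 127 = - \frac{1}{7} + \left(-4 - 81 - 36\right) 127 = - \frac{1}{7} - 15367 = - \frac{107570}{7}$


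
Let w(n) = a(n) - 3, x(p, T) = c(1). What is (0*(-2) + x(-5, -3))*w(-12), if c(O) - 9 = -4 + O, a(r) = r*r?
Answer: 846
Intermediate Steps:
a(r) = r**2
c(O) = 5 + O (c(O) = 9 + (-4 + O) = 5 + O)
x(p, T) = 6 (x(p, T) = 5 + 1 = 6)
w(n) = -3 + n**2 (w(n) = n**2 - 3 = -3 + n**2)
(0*(-2) + x(-5, -3))*w(-12) = (0*(-2) + 6)*(-3 + (-12)**2) = (0 + 6)*(-3 + 144) = 6*141 = 846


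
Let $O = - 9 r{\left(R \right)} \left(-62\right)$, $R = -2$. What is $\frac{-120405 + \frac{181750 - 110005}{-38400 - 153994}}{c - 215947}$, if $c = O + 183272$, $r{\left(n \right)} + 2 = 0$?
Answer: $\frac{23165271315}{6501185654} \approx 3.5632$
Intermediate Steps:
$r{\left(n \right)} = -2$ ($r{\left(n \right)} = -2 + 0 = -2$)
$O = -1116$ ($O = \left(-9\right) \left(-2\right) \left(-62\right) = 18 \left(-62\right) = -1116$)
$c = 182156$ ($c = -1116 + 183272 = 182156$)
$\frac{-120405 + \frac{181750 - 110005}{-38400 - 153994}}{c - 215947} = \frac{-120405 + \frac{181750 - 110005}{-38400 - 153994}}{182156 - 215947} = \frac{-120405 + \frac{71745}{-38400 - 153994}}{-33791} = \left(-120405 + \frac{71745}{-192394}\right) \left(- \frac{1}{33791}\right) = \left(-120405 + 71745 \left(- \frac{1}{192394}\right)\right) \left(- \frac{1}{33791}\right) = \left(-120405 - \frac{71745}{192394}\right) \left(- \frac{1}{33791}\right) = \left(- \frac{23165271315}{192394}\right) \left(- \frac{1}{33791}\right) = \frac{23165271315}{6501185654}$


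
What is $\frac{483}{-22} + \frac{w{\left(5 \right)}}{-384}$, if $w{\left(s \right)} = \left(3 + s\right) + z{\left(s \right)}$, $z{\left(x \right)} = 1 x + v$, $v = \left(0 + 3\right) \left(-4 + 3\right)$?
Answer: $- \frac{46423}{2112} \approx -21.981$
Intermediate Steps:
$v = -3$ ($v = 3 \left(-1\right) = -3$)
$z{\left(x \right)} = -3 + x$ ($z{\left(x \right)} = 1 x - 3 = x - 3 = -3 + x$)
$w{\left(s \right)} = 2 s$ ($w{\left(s \right)} = \left(3 + s\right) + \left(-3 + s\right) = 2 s$)
$\frac{483}{-22} + \frac{w{\left(5 \right)}}{-384} = \frac{483}{-22} + \frac{2 \cdot 5}{-384} = 483 \left(- \frac{1}{22}\right) + 10 \left(- \frac{1}{384}\right) = - \frac{483}{22} - \frac{5}{192} = - \frac{46423}{2112}$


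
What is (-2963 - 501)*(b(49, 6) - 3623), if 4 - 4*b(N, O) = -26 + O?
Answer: 12529288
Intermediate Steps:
b(N, O) = 15/2 - O/4 (b(N, O) = 1 - (-26 + O)/4 = 1 + (13/2 - O/4) = 15/2 - O/4)
(-2963 - 501)*(b(49, 6) - 3623) = (-2963 - 501)*((15/2 - ¼*6) - 3623) = -3464*((15/2 - 3/2) - 3623) = -3464*(6 - 3623) = -3464*(-3617) = 12529288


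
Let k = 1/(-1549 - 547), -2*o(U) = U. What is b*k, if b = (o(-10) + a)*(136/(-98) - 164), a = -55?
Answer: -25325/6419 ≈ -3.9453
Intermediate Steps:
o(U) = -U/2
b = 405200/49 (b = (-½*(-10) - 55)*(136/(-98) - 164) = (5 - 55)*(136*(-1/98) - 164) = -50*(-68/49 - 164) = -50*(-8104/49) = 405200/49 ≈ 8269.4)
k = -1/2096 (k = 1/(-2096) = -1/2096 ≈ -0.00047710)
b*k = (405200/49)*(-1/2096) = -25325/6419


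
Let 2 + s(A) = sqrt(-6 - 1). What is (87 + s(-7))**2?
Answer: (85 + I*sqrt(7))**2 ≈ 7218.0 + 449.78*I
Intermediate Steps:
s(A) = -2 + I*sqrt(7) (s(A) = -2 + sqrt(-6 - 1) = -2 + sqrt(-7) = -2 + I*sqrt(7))
(87 + s(-7))**2 = (87 + (-2 + I*sqrt(7)))**2 = (85 + I*sqrt(7))**2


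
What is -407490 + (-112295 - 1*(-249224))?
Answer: -270561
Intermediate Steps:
-407490 + (-112295 - 1*(-249224)) = -407490 + (-112295 + 249224) = -407490 + 136929 = -270561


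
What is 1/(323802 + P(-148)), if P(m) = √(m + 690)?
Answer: 161901/52423867331 - √542/104847734662 ≈ 3.0881e-6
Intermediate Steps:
P(m) = √(690 + m)
1/(323802 + P(-148)) = 1/(323802 + √(690 - 148)) = 1/(323802 + √542)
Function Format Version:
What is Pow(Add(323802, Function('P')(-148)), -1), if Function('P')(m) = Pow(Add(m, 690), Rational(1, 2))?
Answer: Add(Rational(161901, 52423867331), Mul(Rational(-1, 104847734662), Pow(542, Rational(1, 2)))) ≈ 3.0881e-6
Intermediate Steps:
Function('P')(m) = Pow(Add(690, m), Rational(1, 2))
Pow(Add(323802, Function('P')(-148)), -1) = Pow(Add(323802, Pow(Add(690, -148), Rational(1, 2))), -1) = Pow(Add(323802, Pow(542, Rational(1, 2))), -1)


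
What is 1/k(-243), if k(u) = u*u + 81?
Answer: 1/59130 ≈ 1.6912e-5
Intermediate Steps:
k(u) = 81 + u**2 (k(u) = u**2 + 81 = 81 + u**2)
1/k(-243) = 1/(81 + (-243)**2) = 1/(81 + 59049) = 1/59130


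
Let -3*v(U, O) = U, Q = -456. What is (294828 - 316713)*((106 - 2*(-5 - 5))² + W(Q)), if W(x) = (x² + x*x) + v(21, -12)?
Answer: -9448651785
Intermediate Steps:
v(U, O) = -U/3
W(x) = -7 + 2*x² (W(x) = (x² + x*x) - ⅓*21 = (x² + x²) - 7 = 2*x² - 7 = -7 + 2*x²)
(294828 - 316713)*((106 - 2*(-5 - 5))² + W(Q)) = (294828 - 316713)*((106 - 2*(-5 - 5))² + (-7 + 2*(-456)²)) = -21885*((106 - 2*(-10))² + (-7 + 2*207936)) = -21885*((106 + 20)² + (-7 + 415872)) = -21885*(126² + 415865) = -21885*(15876 + 415865) = -21885*431741 = -9448651785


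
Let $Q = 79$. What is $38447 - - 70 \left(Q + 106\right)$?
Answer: $51397$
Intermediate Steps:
$38447 - - 70 \left(Q + 106\right) = 38447 - - 70 \left(79 + 106\right) = 38447 - \left(-70\right) 185 = 38447 - -12950 = 38447 + 12950 = 51397$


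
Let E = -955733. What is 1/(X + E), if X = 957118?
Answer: 1/1385 ≈ 0.00072202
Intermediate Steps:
1/(X + E) = 1/(957118 - 955733) = 1/1385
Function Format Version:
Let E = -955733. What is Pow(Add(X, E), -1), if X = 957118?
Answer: Rational(1, 1385) ≈ 0.00072202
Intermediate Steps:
Pow(Add(X, E), -1) = Pow(Add(957118, -955733), -1) = Pow(1385, -1) = Rational(1, 1385)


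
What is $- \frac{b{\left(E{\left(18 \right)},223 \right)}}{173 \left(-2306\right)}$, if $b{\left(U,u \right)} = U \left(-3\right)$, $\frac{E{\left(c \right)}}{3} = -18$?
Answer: $\frac{81}{199469} \approx 0.00040608$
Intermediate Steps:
$E{\left(c \right)} = -54$ ($E{\left(c \right)} = 3 \left(-18\right) = -54$)
$b{\left(U,u \right)} = - 3 U$
$- \frac{b{\left(E{\left(18 \right)},223 \right)}}{173 \left(-2306\right)} = - \frac{\left(-3\right) \left(-54\right)}{173 \left(-2306\right)} = - \frac{162}{-398938} = - \frac{162 \left(-1\right)}{398938} = \left(-1\right) \left(- \frac{81}{199469}\right) = \frac{81}{199469}$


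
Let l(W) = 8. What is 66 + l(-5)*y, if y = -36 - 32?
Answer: -478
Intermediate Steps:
y = -68
66 + l(-5)*y = 66 + 8*(-68) = 66 - 544 = -478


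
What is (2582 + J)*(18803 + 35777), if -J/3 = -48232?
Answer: 8038433240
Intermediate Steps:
J = 144696 (J = -3*(-48232) = 144696)
(2582 + J)*(18803 + 35777) = (2582 + 144696)*(18803 + 35777) = 147278*54580 = 8038433240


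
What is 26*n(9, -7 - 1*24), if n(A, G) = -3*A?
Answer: -702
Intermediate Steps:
26*n(9, -7 - 1*24) = 26*(-3*9) = 26*(-27) = -702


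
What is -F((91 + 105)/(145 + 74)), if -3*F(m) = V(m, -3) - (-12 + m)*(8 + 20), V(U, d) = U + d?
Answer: 7515/73 ≈ 102.95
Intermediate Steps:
F(m) = -111 + 9*m (F(m) = -((m - 3) - (-12 + m)*(8 + 20))/3 = -((-3 + m) - (-12 + m)*28)/3 = -((-3 + m) - (-336 + 28*m))/3 = -((-3 + m) + (336 - 28*m))/3 = -(333 - 27*m)/3 = -111 + 9*m)
-F((91 + 105)/(145 + 74)) = -(-111 + 9*((91 + 105)/(145 + 74))) = -(-111 + 9*(196/219)) = -(-111 + 588/73) = -1*(-7515/73) = 7515/73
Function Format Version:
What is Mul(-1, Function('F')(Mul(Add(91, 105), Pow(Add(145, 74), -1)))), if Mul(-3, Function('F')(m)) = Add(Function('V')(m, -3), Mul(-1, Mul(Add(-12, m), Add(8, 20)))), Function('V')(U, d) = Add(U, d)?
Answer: Rational(7515, 73) ≈ 102.95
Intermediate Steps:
Function('F')(m) = Add(-111, Mul(9, m)) (Function('F')(m) = Mul(Rational(-1, 3), Add(Add(m, -3), Mul(-1, Mul(Add(-12, m), Add(8, 20))))) = Mul(Rational(-1, 3), Add(Add(-3, m), Mul(-1, Mul(Add(-12, m), 28)))) = Mul(Rational(-1, 3), Add(Add(-3, m), Mul(-1, Add(-336, Mul(28, m))))) = Mul(Rational(-1, 3), Add(Add(-3, m), Add(336, Mul(-28, m)))) = Mul(Rational(-1, 3), Add(333, Mul(-27, m))) = Add(-111, Mul(9, m)))
Mul(-1, Function('F')(Mul(Add(91, 105), Pow(Add(145, 74), -1)))) = Mul(-1, Add(-111, Mul(9, Mul(Add(91, 105), Pow(Add(145, 74), -1))))) = Mul(-1, Add(-111, Mul(9, Mul(196, Pow(219, -1))))) = Mul(-1, Add(-111, Mul(9, Mul(196, Rational(1, 219))))) = Mul(-1, Add(-111, Mul(9, Rational(196, 219)))) = Mul(-1, Add(-111, Rational(588, 73))) = Mul(-1, Rational(-7515, 73)) = Rational(7515, 73)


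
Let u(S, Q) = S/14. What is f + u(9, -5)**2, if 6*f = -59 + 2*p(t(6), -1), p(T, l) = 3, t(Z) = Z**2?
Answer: -4951/588 ≈ -8.4201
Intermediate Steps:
u(S, Q) = S/14 (u(S, Q) = S*(1/14) = S/14)
f = -53/6 (f = (-59 + 2*3)/6 = (-59 + 6)/6 = (1/6)*(-53) = -53/6 ≈ -8.8333)
f + u(9, -5)**2 = -53/6 + ((1/14)*9)**2 = -53/6 + (9/14)**2 = -53/6 + 81/196 = -4951/588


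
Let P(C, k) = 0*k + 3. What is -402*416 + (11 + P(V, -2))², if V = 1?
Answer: -167036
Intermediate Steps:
P(C, k) = 3 (P(C, k) = 0 + 3 = 3)
-402*416 + (11 + P(V, -2))² = -402*416 + (11 + 3)² = -167232 + 14² = -167232 + 196 = -167036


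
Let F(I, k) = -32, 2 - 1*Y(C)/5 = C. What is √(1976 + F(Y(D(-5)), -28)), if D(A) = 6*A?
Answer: 18*√6 ≈ 44.091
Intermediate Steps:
Y(C) = 10 - 5*C
√(1976 + F(Y(D(-5)), -28)) = √(1976 - 32) = √1944 = 18*√6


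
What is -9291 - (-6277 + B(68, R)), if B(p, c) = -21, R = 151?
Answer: -2993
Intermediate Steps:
-9291 - (-6277 + B(68, R)) = -9291 - (-6277 - 21) = -9291 - 1*(-6298) = -9291 + 6298 = -2993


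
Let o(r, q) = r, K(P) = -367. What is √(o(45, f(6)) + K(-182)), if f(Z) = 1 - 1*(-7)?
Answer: I*√322 ≈ 17.944*I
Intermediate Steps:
f(Z) = 8 (f(Z) = 1 + 7 = 8)
√(o(45, f(6)) + K(-182)) = √(45 - 367) = √(-322) = I*√322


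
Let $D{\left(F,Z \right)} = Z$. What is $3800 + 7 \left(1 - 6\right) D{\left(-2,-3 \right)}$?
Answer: $3905$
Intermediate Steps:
$3800 + 7 \left(1 - 6\right) D{\left(-2,-3 \right)} = 3800 + 7 \left(1 - 6\right) \left(-3\right) = 3800 + 7 \left(-5\right) \left(-3\right) = 3800 - -105 = 3800 + 105 = 3905$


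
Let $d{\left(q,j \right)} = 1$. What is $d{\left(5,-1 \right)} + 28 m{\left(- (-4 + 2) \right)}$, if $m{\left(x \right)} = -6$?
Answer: $-167$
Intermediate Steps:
$d{\left(5,-1 \right)} + 28 m{\left(- (-4 + 2) \right)} = 1 + 28 \left(-6\right) = 1 - 168 = -167$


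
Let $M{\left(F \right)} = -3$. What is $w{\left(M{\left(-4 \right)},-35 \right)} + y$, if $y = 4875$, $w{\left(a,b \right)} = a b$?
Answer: $4980$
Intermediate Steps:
$w{\left(M{\left(-4 \right)},-35 \right)} + y = \left(-3\right) \left(-35\right) + 4875 = 105 + 4875 = 4980$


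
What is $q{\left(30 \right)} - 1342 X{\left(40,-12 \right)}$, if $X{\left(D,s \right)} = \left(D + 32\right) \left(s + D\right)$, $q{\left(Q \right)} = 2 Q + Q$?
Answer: $-2705382$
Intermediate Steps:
$q{\left(Q \right)} = 3 Q$
$X{\left(D,s \right)} = \left(32 + D\right) \left(D + s\right)$
$q{\left(30 \right)} - 1342 X{\left(40,-12 \right)} = 3 \cdot 30 - 1342 \left(40^{2} + 32 \cdot 40 + 32 \left(-12\right) + 40 \left(-12\right)\right) = 90 - 1342 \left(1600 + 1280 - 384 - 480\right) = 90 - 2705472 = -2705382$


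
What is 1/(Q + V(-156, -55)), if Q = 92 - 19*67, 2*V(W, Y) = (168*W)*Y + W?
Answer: 1/719461 ≈ 1.3899e-6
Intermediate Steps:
V(W, Y) = W/2 + 84*W*Y (V(W, Y) = ((168*W)*Y + W)/2 = (168*W*Y + W)/2 = (W + 168*W*Y)/2 = W/2 + 84*W*Y)
Q = -1181 (Q = 92 - 1273 = -1181)
1/(Q + V(-156, -55)) = 1/(-1181 + (½)*(-156)*(1 + 168*(-55))) = 1/(-1181 + (½)*(-156)*(1 - 9240)) = 1/(-1181 + (½)*(-156)*(-9239)) = 1/(-1181 + 720642) = 1/719461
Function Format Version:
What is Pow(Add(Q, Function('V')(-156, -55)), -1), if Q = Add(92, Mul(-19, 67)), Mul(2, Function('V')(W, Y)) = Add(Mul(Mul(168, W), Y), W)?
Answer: Rational(1, 719461) ≈ 1.3899e-6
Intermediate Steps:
Function('V')(W, Y) = Add(Mul(Rational(1, 2), W), Mul(84, W, Y)) (Function('V')(W, Y) = Mul(Rational(1, 2), Add(Mul(Mul(168, W), Y), W)) = Mul(Rational(1, 2), Add(Mul(168, W, Y), W)) = Mul(Rational(1, 2), Add(W, Mul(168, W, Y))) = Add(Mul(Rational(1, 2), W), Mul(84, W, Y)))
Q = -1181 (Q = Add(92, -1273) = -1181)
Pow(Add(Q, Function('V')(-156, -55)), -1) = Pow(Add(-1181, Mul(Rational(1, 2), -156, Add(1, Mul(168, -55)))), -1) = Pow(Add(-1181, Mul(Rational(1, 2), -156, Add(1, -9240))), -1) = Pow(Add(-1181, Mul(Rational(1, 2), -156, -9239)), -1) = Pow(Add(-1181, 720642), -1) = Pow(719461, -1) = Rational(1, 719461)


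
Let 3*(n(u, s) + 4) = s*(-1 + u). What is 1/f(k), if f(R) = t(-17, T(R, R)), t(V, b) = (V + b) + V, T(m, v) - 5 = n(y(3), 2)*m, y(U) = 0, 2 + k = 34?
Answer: -3/535 ≈ -0.0056075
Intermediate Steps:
k = 32 (k = -2 + 34 = 32)
n(u, s) = -4 + s*(-1 + u)/3 (n(u, s) = -4 + (s*(-1 + u))/3 = -4 + s*(-1 + u)/3)
T(m, v) = 5 - 14*m/3 (T(m, v) = 5 + (-4 - ⅓*2 + (⅓)*2*0)*m = 5 + (-4 - ⅔ + 0)*m = 5 - 14*m/3)
t(V, b) = b + 2*V
f(R) = -29 - 14*R/3 (f(R) = (5 - 14*R/3) + 2*(-17) = (5 - 14*R/3) - 34 = -29 - 14*R/3)
1/f(k) = 1/(-29 - 14/3*32) = 1/(-29 - 448/3) = 1/(-535/3) = -3/535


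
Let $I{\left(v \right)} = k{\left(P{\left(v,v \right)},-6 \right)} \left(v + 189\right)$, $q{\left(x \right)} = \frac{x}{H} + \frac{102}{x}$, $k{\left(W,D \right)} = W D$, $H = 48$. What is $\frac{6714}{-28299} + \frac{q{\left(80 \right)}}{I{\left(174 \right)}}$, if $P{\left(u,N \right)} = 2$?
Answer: $- \frac{1173177209}{4930817760} \approx -0.23793$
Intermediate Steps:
$k{\left(W,D \right)} = D W$
$q{\left(x \right)} = \frac{102}{x} + \frac{x}{48}$ ($q{\left(x \right)} = \frac{x}{48} + \frac{102}{x} = \frac{102}{x} + \frac{x}{48}$)
$I{\left(v \right)} = -2268 - 12 v$ ($I{\left(v \right)} = \left(-6\right) 2 \left(v + 189\right) = - 12 \left(189 + v\right) = -2268 - 12 v$)
$\frac{6714}{-28299} + \frac{q{\left(80 \right)}}{I{\left(174 \right)}} = \frac{6714}{-28299} + \frac{\frac{102}{80} + \frac{1}{48} \cdot 80}{-2268 - 2088} = 6714 \left(- \frac{1}{28299}\right) + \frac{102 \cdot \frac{1}{80} + \frac{5}{3}}{-2268 - 2088} = - \frac{2238}{9433} + \frac{\frac{51}{40} + \frac{5}{3}}{-4356} = - \frac{2238}{9433} + \frac{353}{120} \left(- \frac{1}{4356}\right) = - \frac{2238}{9433} - \frac{353}{522720} = - \frac{1173177209}{4930817760}$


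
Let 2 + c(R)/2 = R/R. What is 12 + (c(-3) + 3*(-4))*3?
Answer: -30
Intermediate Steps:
c(R) = -2 (c(R) = -4 + 2*(R/R) = -4 + 2*1 = -4 + 2 = -2)
12 + (c(-3) + 3*(-4))*3 = 12 + (-2 + 3*(-4))*3 = 12 + (-2 - 12)*3 = 12 - 14*3 = 12 - 42 = -30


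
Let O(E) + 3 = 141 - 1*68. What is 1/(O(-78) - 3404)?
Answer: -1/3334 ≈ -0.00029994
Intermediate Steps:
O(E) = 70 (O(E) = -3 + (141 - 1*68) = -3 + (141 - 68) = -3 + 73 = 70)
1/(O(-78) - 3404) = 1/(70 - 3404) = 1/(-3334) = -1/3334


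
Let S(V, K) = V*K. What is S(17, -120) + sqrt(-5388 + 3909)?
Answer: -2040 + I*sqrt(1479) ≈ -2040.0 + 38.458*I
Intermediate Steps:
S(V, K) = K*V
S(17, -120) + sqrt(-5388 + 3909) = -120*17 + sqrt(-5388 + 3909) = -2040 + sqrt(-1479) = -2040 + I*sqrt(1479)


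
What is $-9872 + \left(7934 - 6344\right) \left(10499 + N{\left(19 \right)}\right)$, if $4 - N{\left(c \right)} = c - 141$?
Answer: $16883878$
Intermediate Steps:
$N{\left(c \right)} = 145 - c$ ($N{\left(c \right)} = 4 - \left(c - 141\right) = 4 - \left(-141 + c\right) = 145 - c$)
$-9872 + \left(7934 - 6344\right) \left(10499 + N{\left(19 \right)}\right) = -9872 + \left(7934 - 6344\right) \left(10499 + \left(145 - 19\right)\right) = -9872 + 1590 \left(10499 + \left(145 - 19\right)\right) = -9872 + 1590 \left(10499 + 126\right) = -9872 + 1590 \cdot 10625 = -9872 + 16893750 = 16883878$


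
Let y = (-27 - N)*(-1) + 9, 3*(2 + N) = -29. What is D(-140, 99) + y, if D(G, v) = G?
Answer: -347/3 ≈ -115.67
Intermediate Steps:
N = -35/3 (N = -2 + (⅓)*(-29) = -2 - 29/3 = -35/3 ≈ -11.667)
y = 73/3 (y = (-27 - 1*(-35/3))*(-1) + 9 = (-27 + 35/3)*(-1) + 9 = -46/3*(-1) + 9 = 46/3 + 9 = 73/3 ≈ 24.333)
D(-140, 99) + y = -140 + 73/3 = -347/3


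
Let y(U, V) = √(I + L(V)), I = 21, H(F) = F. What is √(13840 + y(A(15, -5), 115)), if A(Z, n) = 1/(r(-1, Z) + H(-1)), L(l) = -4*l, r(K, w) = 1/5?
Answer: √(13840 + I*√439) ≈ 117.64 + 0.0891*I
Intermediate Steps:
r(K, w) = ⅕
A(Z, n) = -5/4 (A(Z, n) = 1/(⅕ - 1) = 1/(-⅘) = -5/4)
y(U, V) = √(21 - 4*V)
√(13840 + y(A(15, -5), 115)) = √(13840 + √(21 - 4*115)) = √(13840 + √(21 - 460)) = √(13840 + √(-439)) = √(13840 + I*√439)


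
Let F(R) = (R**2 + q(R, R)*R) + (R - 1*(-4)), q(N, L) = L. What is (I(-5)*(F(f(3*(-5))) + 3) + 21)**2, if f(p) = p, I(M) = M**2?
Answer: 122567041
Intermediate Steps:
F(R) = 4 + R + 2*R**2 (F(R) = (R**2 + R*R) + (R - 1*(-4)) = (R**2 + R**2) + (R + 4) = 2*R**2 + (4 + R) = 4 + R + 2*R**2)
(I(-5)*(F(f(3*(-5))) + 3) + 21)**2 = ((-5)**2*((4 + 3*(-5) + 2*(3*(-5))**2) + 3) + 21)**2 = (25*((4 - 15 + 2*(-15)**2) + 3) + 21)**2 = (25*((4 - 15 + 2*225) + 3) + 21)**2 = (25*((4 - 15 + 450) + 3) + 21)**2 = (25*(439 + 3) + 21)**2 = (25*442 + 21)**2 = (11050 + 21)**2 = 11071**2 = 122567041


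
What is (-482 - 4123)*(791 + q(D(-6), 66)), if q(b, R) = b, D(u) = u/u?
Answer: -3647160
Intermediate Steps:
D(u) = 1
(-482 - 4123)*(791 + q(D(-6), 66)) = (-482 - 4123)*(791 + 1) = -4605*792 = -3647160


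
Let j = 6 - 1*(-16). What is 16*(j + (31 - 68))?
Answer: -240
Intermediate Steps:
j = 22 (j = 6 + 16 = 22)
16*(j + (31 - 68)) = 16*(22 + (31 - 68)) = 16*(22 - 37) = 16*(-15) = -240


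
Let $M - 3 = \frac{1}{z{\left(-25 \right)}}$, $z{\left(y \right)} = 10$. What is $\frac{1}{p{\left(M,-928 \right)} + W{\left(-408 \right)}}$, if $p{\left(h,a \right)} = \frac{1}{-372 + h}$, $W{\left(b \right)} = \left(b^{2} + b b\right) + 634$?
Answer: $\frac{3689}{1230510208} \approx 2.9979 \cdot 10^{-6}$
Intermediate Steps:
$W{\left(b \right)} = 634 + 2 b^{2}$ ($W{\left(b \right)} = \left(b^{2} + b^{2}\right) + 634 = 2 b^{2} + 634 = 634 + 2 b^{2}$)
$M = \frac{31}{10}$ ($M = 3 + \frac{1}{10} = \frac{31}{10} \approx 3.1$)
$\frac{1}{p{\left(M,-928 \right)} + W{\left(-408 \right)}} = \frac{1}{\frac{1}{-372 + \frac{31}{10}} + \left(634 + 2 \left(-408\right)^{2}\right)} = \frac{1}{\frac{1}{- \frac{3689}{10}} + \left(634 + 2 \cdot 166464\right)} = \frac{1}{- \frac{10}{3689} + \left(634 + 332928\right)} = \frac{1}{- \frac{10}{3689} + 333562} = \frac{1}{\frac{1230510208}{3689}} = \frac{3689}{1230510208}$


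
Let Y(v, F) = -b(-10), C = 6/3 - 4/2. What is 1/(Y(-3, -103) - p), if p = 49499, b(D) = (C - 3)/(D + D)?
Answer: -20/989983 ≈ -2.0202e-5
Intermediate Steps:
C = 0 (C = 6*(⅓) - 4*½ = 2 - 2 = 0)
b(D) = -3/(2*D) (b(D) = (0 - 3)/(D + D) = -3*1/(2*D) = -3/(2*D))
Y(v, F) = -3/20 (Y(v, F) = -(-3)/(2*(-10)) = -(-3)*(-1)/(2*10) = -1*3/20 = -3/20)
1/(Y(-3, -103) - p) = 1/(-3/20 - 1*49499) = 1/(-3/20 - 49499) = 1/(-989983/20) = -20/989983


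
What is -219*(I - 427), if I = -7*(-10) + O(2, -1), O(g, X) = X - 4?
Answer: 79278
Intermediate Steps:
O(g, X) = -4 + X
I = 65 (I = -7*(-10) + (-4 - 1) = 70 - 5 = 65)
-219*(I - 427) = -219*(65 - 427) = -219*(-362) = 79278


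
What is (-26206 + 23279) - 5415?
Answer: -8342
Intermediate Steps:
(-26206 + 23279) - 5415 = -2927 - 5415 = -8342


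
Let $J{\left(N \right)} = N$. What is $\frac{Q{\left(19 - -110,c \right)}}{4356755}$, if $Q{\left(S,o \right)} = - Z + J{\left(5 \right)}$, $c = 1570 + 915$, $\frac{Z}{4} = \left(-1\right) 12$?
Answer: $\frac{53}{4356755} \approx 1.2165 \cdot 10^{-5}$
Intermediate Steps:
$Z = -48$ ($Z = 4 \left(\left(-1\right) 12\right) = 4 \left(-12\right) = -48$)
$c = 2485$
$Q{\left(S,o \right)} = 53$ ($Q{\left(S,o \right)} = \left(-1\right) \left(-48\right) + 5 = 48 + 5 = 53$)
$\frac{Q{\left(19 - -110,c \right)}}{4356755} = \frac{53}{4356755}$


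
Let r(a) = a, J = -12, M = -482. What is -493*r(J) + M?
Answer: 5434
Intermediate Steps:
-493*r(J) + M = -493*(-12) - 482 = 5916 - 482 = 5434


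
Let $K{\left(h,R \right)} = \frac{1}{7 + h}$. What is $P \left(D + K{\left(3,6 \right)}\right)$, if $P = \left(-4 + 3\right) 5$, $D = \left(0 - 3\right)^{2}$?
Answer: $- \frac{91}{2} \approx -45.5$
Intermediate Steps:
$D = 9$ ($D = \left(0 + \left(-3 + 0\right)\right)^{2} = \left(0 - 3\right)^{2} = \left(-3\right)^{2} = 9$)
$P = -5$ ($P = \left(-1\right) 5 = -5$)
$P \left(D + K{\left(3,6 \right)}\right) = - 5 \left(9 + \frac{1}{7 + 3}\right) = - 5 \left(9 + \frac{1}{10}\right) = \left(-5\right) \frac{91}{10} = - \frac{91}{2}$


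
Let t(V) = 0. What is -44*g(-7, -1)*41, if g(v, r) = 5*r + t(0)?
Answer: 9020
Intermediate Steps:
g(v, r) = 5*r (g(v, r) = 5*r + 0 = 5*r)
-44*g(-7, -1)*41 = -220*(-1)*41 = -44*(-5)*41 = 220*41 = 9020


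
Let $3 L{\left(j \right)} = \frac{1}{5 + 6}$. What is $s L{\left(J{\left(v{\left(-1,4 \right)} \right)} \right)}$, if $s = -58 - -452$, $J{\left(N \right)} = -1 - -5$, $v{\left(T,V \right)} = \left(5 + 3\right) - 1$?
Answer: $\frac{394}{33} \approx 11.939$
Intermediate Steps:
$v{\left(T,V \right)} = 7$ ($v{\left(T,V \right)} = 8 - 1 = 7$)
$J{\left(N \right)} = 4$ ($J{\left(N \right)} = -1 + 5 = 4$)
$L{\left(j \right)} = \frac{1}{33}$ ($L{\left(j \right)} = \frac{1}{3 \left(5 + 6\right)} = \frac{1}{3 \cdot 11} = \frac{1}{3} \cdot \frac{1}{11} = \frac{1}{33}$)
$s = 394$ ($s = -58 + 452 = 394$)
$s L{\left(J{\left(v{\left(-1,4 \right)} \right)} \right)} = 394 \cdot \frac{1}{33} = \frac{394}{33}$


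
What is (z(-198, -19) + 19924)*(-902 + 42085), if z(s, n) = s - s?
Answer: 820530092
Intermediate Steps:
z(s, n) = 0
(z(-198, -19) + 19924)*(-902 + 42085) = (0 + 19924)*(-902 + 42085) = 19924*41183 = 820530092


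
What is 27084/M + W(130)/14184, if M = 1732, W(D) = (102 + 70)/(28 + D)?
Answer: 3793593247/242596044 ≈ 15.637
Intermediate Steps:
W(D) = 172/(28 + D)
27084/M + W(130)/14184 = 27084/1732 + (172/(28 + 130))/14184 = 27084*(1/1732) + (172/158)*(1/14184) = 6771/433 + (172*(1/158))*(1/14184) = 6771/433 + (86/79)*(1/14184) = 6771/433 + 43/560268 = 3793593247/242596044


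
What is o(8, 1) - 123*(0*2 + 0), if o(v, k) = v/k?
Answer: 8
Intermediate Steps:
o(8, 1) - 123*(0*2 + 0) = 8/1 - 123*(0*2 + 0) = 8*1 - 123*(0 + 0) = 8 - 123*0 = 8 + 0 = 8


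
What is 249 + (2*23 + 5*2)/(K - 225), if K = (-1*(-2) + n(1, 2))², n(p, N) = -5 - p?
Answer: 51985/209 ≈ 248.73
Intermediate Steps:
K = 16 (K = (-1*(-2) + (-5 - 1*1))² = (2 + (-5 - 1))² = (2 - 6)² = (-4)² = 16)
249 + (2*23 + 5*2)/(K - 225) = 249 + (2*23 + 5*2)/(16 - 225) = 249 + (46 + 10)/(-209) = 249 - 1/209*56 = 249 - 56/209 = 51985/209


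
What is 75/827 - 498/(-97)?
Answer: 419121/80219 ≈ 5.2247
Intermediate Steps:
75/827 - 498/(-97) = 75*(1/827) - 498*(-1/97) = 75/827 + 498/97 = 419121/80219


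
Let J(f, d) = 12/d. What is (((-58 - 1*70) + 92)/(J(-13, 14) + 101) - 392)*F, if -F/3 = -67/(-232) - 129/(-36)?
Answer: 188480215/41354 ≈ 4557.7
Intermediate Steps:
F = -2695/232 (F = -3*(-67/(-232) - 129/(-36)) = -3*(-67*(-1/232) - 129*(-1/36)) = -3*(67/232 + 43/12) = -3*2695/696 = -2695/232 ≈ -11.616)
(((-58 - 1*70) + 92)/(J(-13, 14) + 101) - 392)*F = (((-58 - 1*70) + 92)/(12/14 + 101) - 392)*(-2695/232) = (((-58 - 70) + 92)/(12*(1/14) + 101) - 392)*(-2695/232) = ((-128 + 92)/(6/7 + 101) - 392)*(-2695/232) = (-36/713/7 - 392)*(-2695/232) = (-36*7/713 - 392)*(-2695/232) = (-252/713 - 392)*(-2695/232) = -279748/713*(-2695/232) = 188480215/41354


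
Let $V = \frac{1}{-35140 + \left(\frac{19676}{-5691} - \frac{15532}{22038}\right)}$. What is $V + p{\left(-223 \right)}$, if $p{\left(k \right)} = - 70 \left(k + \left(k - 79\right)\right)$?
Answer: $\frac{26997282519419457}{734619933070} \approx 36750.0$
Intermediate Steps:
$V = - \frac{20903043}{734619933070}$ ($V = \frac{1}{-35140 + \left(19676 \left(- \frac{1}{5691}\right) - \frac{7766}{11019}\right)} = \frac{1}{-35140 - \frac{87002050}{20903043}} = \frac{1}{- \frac{734619933070}{20903043}} = - \frac{20903043}{734619933070} \approx -2.8454 \cdot 10^{-5}$)
$p{\left(k \right)} = 5530 - 140 k$ ($p{\left(k \right)} = - 70 \left(k + \left(-79 + k\right)\right) = - 70 \left(-79 + 2 k\right) = 5530 - 140 k$)
$V + p{\left(-223 \right)} = - \frac{20903043}{734619933070} + \left(5530 - -31220\right) = - \frac{20903043}{734619933070} + \left(5530 + 31220\right) = - \frac{20903043}{734619933070} + 36750 = \frac{26997282519419457}{734619933070}$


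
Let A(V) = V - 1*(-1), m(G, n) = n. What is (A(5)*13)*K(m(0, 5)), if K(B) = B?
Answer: 390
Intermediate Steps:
A(V) = 1 + V (A(V) = V + 1 = 1 + V)
(A(5)*13)*K(m(0, 5)) = ((1 + 5)*13)*5 = (6*13)*5 = 78*5 = 390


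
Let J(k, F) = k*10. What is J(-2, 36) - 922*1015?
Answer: -935850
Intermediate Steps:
J(k, F) = 10*k
J(-2, 36) - 922*1015 = 10*(-2) - 922*1015 = -20 - 935830 = -935850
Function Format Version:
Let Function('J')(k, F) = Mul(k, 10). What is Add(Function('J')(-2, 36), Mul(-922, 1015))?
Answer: -935850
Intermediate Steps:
Function('J')(k, F) = Mul(10, k)
Add(Function('J')(-2, 36), Mul(-922, 1015)) = Add(Mul(10, -2), Mul(-922, 1015)) = Add(-20, -935830) = -935850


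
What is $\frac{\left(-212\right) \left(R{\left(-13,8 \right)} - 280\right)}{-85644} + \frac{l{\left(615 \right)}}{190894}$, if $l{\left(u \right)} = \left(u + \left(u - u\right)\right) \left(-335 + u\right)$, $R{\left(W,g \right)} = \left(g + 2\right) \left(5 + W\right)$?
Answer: $\frac{2484260}{227068413} \approx 0.010941$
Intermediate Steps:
$R{\left(W,g \right)} = \left(2 + g\right) \left(5 + W\right)$
$l{\left(u \right)} = u \left(-335 + u\right)$ ($l{\left(u \right)} = \left(u + 0\right) \left(-335 + u\right) = u \left(-335 + u\right)$)
$\frac{\left(-212\right) \left(R{\left(-13,8 \right)} - 280\right)}{-85644} + \frac{l{\left(615 \right)}}{190894} = \frac{\left(-212\right) \left(\left(10 + 2 \left(-13\right) + 5 \cdot 8 - 104\right) - 280\right)}{-85644} + \frac{615 \left(-335 + 615\right)}{190894} = - 212 \left(\left(10 - 26 + 40 - 104\right) - 280\right) \left(- \frac{1}{85644}\right) + 615 \cdot 280 \cdot \frac{1}{190894} = - 212 \left(-80 - 280\right) \left(- \frac{1}{85644}\right) + 172200 \cdot \frac{1}{190894} = \left(-212\right) \left(-360\right) \left(- \frac{1}{85644}\right) + \frac{86100}{95447} = 76320 \left(- \frac{1}{85644}\right) + \frac{86100}{95447} = - \frac{2120}{2379} + \frac{86100}{95447} = \frac{2484260}{227068413}$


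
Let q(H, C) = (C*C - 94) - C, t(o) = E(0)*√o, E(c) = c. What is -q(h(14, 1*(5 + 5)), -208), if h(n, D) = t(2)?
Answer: -43378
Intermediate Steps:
t(o) = 0 (t(o) = 0*√o = 0)
h(n, D) = 0
q(H, C) = -94 + C² - C (q(H, C) = (C² - 94) - C = (-94 + C²) - C = -94 + C² - C)
-q(h(14, 1*(5 + 5)), -208) = -(-94 + (-208)² - 1*(-208)) = -(-94 + 43264 + 208) = -1*43378 = -43378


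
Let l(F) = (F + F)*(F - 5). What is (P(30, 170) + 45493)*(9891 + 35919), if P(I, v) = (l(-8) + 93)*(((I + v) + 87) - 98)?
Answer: 4690119420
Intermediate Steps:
l(F) = 2*F*(-5 + F) (l(F) = (2*F)*(-5 + F) = 2*F*(-5 + F))
P(I, v) = -3311 + 301*I + 301*v (P(I, v) = (2*(-8)*(-5 - 8) + 93)*(((I + v) + 87) - 98) = (2*(-8)*(-13) + 93)*((87 + I + v) - 98) = (208 + 93)*(-11 + I + v) = 301*(-11 + I + v) = -3311 + 301*I + 301*v)
(P(30, 170) + 45493)*(9891 + 35919) = ((-3311 + 301*30 + 301*170) + 45493)*(9891 + 35919) = ((-3311 + 9030 + 51170) + 45493)*45810 = (56889 + 45493)*45810 = 102382*45810 = 4690119420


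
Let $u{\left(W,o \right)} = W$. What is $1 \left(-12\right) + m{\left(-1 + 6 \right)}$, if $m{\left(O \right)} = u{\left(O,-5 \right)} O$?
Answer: $13$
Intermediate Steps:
$m{\left(O \right)} = O^{2}$ ($m{\left(O \right)} = O O = O^{2}$)
$1 \left(-12\right) + m{\left(-1 + 6 \right)} = 1 \left(-12\right) + \left(-1 + 6\right)^{2} = -12 + 5^{2} = -12 + 25 = 13$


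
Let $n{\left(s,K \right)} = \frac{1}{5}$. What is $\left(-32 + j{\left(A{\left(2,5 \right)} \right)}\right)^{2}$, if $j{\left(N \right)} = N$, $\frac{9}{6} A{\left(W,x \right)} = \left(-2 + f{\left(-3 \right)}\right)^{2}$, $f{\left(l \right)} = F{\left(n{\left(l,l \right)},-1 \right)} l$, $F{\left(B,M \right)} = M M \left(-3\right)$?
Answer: $\frac{4}{9} \approx 0.44444$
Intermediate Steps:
$n{\left(s,K \right)} = \frac{1}{5}$
$F{\left(B,M \right)} = - 3 M^{2}$ ($F{\left(B,M \right)} = M^{2} \left(-3\right) = - 3 M^{2}$)
$f{\left(l \right)} = - 3 l$ ($f{\left(l \right)} = - 3 \left(-1\right)^{2} l = \left(-3\right) 1 l = - 3 l$)
$A{\left(W,x \right)} = \frac{98}{3}$ ($A{\left(W,x \right)} = \frac{2 \left(-2 - -9\right)^{2}}{3} = \frac{2 \left(-2 + 9\right)^{2}}{3} = \frac{2 \cdot 7^{2}}{3} = \frac{2}{3} \cdot 49 = \frac{98}{3}$)
$\left(-32 + j{\left(A{\left(2,5 \right)} \right)}\right)^{2} = \left(-32 + \frac{98}{3}\right)^{2} = \left(\frac{2}{3}\right)^{2} = \frac{4}{9}$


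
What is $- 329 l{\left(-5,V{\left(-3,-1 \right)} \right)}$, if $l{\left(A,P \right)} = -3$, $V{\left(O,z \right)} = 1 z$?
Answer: $987$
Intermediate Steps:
$V{\left(O,z \right)} = z$
$- 329 l{\left(-5,V{\left(-3,-1 \right)} \right)} = \left(-329\right) \left(-3\right) = 987$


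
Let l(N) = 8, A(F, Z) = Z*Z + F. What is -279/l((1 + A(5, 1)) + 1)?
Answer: -279/8 ≈ -34.875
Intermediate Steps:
A(F, Z) = F + Z**2 (A(F, Z) = Z**2 + F = F + Z**2)
-279/l((1 + A(5, 1)) + 1) = -279/8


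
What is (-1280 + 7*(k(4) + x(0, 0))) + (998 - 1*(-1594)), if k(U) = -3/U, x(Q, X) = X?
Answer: 5227/4 ≈ 1306.8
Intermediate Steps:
(-1280 + 7*(k(4) + x(0, 0))) + (998 - 1*(-1594)) = (-1280 + 7*(-3/4 + 0)) + (998 - 1*(-1594)) = (-1280 + 7*(-3*¼ + 0)) + (998 + 1594) = (-1280 + 7*(-¾ + 0)) + 2592 = (-1280 + 7*(-¾)) + 2592 = (-1280 - 21/4) + 2592 = -5141/4 + 2592 = 5227/4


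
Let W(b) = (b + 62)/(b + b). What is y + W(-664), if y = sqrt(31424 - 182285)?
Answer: 301/664 + I*sqrt(150861) ≈ 0.45331 + 388.41*I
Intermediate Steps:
y = I*sqrt(150861) (y = sqrt(-150861) = I*sqrt(150861) ≈ 388.41*I)
W(b) = (62 + b)/(2*b) (W(b) = (62 + b)/((2*b)) = (62 + b)*(1/(2*b)) = (62 + b)/(2*b))
y + W(-664) = I*sqrt(150861) + (1/2)*(62 - 664)/(-664) = I*sqrt(150861) + (1/2)*(-1/664)*(-602) = I*sqrt(150861) + 301/664 = 301/664 + I*sqrt(150861)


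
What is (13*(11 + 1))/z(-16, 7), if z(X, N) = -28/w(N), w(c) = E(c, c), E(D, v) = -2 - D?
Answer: 351/7 ≈ 50.143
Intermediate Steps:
w(c) = -2 - c
z(X, N) = -28/(-2 - N)
(13*(11 + 1))/z(-16, 7) = (13*(11 + 1))/((28/(2 + 7))) = (13*12)/((28/9)) = 156/((28*(⅑))) = 156/(28/9) = 156*(9/28) = 351/7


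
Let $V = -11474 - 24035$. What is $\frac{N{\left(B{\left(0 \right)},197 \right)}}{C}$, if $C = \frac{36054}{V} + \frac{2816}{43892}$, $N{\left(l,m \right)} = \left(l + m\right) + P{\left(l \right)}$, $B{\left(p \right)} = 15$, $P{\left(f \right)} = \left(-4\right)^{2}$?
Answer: $- \frac{44418989298}{185311103} \approx -239.7$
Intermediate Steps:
$P{\left(f \right)} = 16$
$V = -35509$ ($V = -11474 - 24035 = -35509$)
$N{\left(l,m \right)} = 16 + l + m$ ($N{\left(l,m \right)} = \left(l + m\right) + 16 = 16 + l + m$)
$C = - \frac{370622206}{389640257}$ ($C = \frac{36054}{-35509} + \frac{2816}{43892} = 36054 \left(- \frac{1}{35509}\right) + 2816 \cdot \frac{1}{43892} = - \frac{36054}{35509} + \frac{704}{10973} = - \frac{370622206}{389640257} \approx -0.95119$)
$\frac{N{\left(B{\left(0 \right)},197 \right)}}{C} = \frac{16 + 15 + 197}{- \frac{370622206}{389640257}} = 228 \left(- \frac{389640257}{370622206}\right) = - \frac{44418989298}{185311103}$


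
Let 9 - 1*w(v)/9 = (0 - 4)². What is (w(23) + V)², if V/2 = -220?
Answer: 253009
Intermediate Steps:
V = -440 (V = 2*(-220) = -440)
w(v) = -63 (w(v) = 81 - 9*(0 - 4)² = 81 - 9*(-4)² = 81 - 9*16 = 81 - 144 = -63)
(w(23) + V)² = (-63 - 440)² = (-503)² = 253009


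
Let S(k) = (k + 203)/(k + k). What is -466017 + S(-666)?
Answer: -620734181/1332 ≈ -4.6602e+5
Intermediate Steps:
S(k) = (203 + k)/(2*k) (S(k) = (203 + k)/((2*k)) = (203 + k)*(1/(2*k)) = (203 + k)/(2*k))
-466017 + S(-666) = -466017 + (1/2)*(203 - 666)/(-666) = -466017 + (1/2)*(-1/666)*(-463) = -466017 + 463/1332 = -620734181/1332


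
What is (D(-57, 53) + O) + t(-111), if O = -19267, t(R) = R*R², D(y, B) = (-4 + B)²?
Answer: -1384497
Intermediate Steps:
t(R) = R³
(D(-57, 53) + O) + t(-111) = ((-4 + 53)² - 19267) + (-111)³ = (49² - 19267) - 1367631 = (2401 - 19267) - 1367631 = -16866 - 1367631 = -1384497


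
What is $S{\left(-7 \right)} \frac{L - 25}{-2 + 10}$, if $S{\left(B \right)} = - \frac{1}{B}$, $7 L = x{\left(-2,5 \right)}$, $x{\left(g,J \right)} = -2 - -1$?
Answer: $- \frac{22}{49} \approx -0.44898$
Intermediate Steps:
$x{\left(g,J \right)} = -1$ ($x{\left(g,J \right)} = -2 + 1 = -1$)
$L = - \frac{1}{7}$ ($L = \frac{1}{7} \left(-1\right) = - \frac{1}{7} \approx -0.14286$)
$S{\left(-7 \right)} \frac{L - 25}{-2 + 10} = - \frac{1}{-7} \frac{- \frac{1}{7} - 25}{-2 + 10} = \left(-1\right) \left(- \frac{1}{7}\right) \left(- \frac{176}{7 \cdot 8}\right) = \frac{\left(- \frac{176}{7}\right) \frac{1}{8}}{7} = \frac{1}{7} \left(- \frac{22}{7}\right) = - \frac{22}{49}$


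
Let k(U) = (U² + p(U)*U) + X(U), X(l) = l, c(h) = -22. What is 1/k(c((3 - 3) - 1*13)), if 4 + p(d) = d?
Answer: 1/1034 ≈ 0.00096712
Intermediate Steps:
p(d) = -4 + d
k(U) = U + U² + U*(-4 + U) (k(U) = (U² + (-4 + U)*U) + U = (U² + U*(-4 + U)) + U = U + U² + U*(-4 + U))
1/k(c((3 - 3) - 1*13)) = 1/(-22*(-3 + 2*(-22))) = 1/(-22*(-3 - 44)) = 1/(-22*(-47)) = 1/1034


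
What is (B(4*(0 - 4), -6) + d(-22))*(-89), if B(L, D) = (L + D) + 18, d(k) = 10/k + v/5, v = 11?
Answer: 11036/55 ≈ 200.65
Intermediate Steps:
d(k) = 11/5 + 10/k (d(k) = 10/k + 11/5 = 11/5 + 10/k)
B(L, D) = 18 + D + L (B(L, D) = (D + L) + 18 = 18 + D + L)
(B(4*(0 - 4), -6) + d(-22))*(-89) = ((18 - 6 + 4*(0 - 4)) + (11/5 + 10/(-22)))*(-89) = ((18 - 6 + 4*(-4)) + (11/5 + 10*(-1/22)))*(-89) = ((18 - 6 - 16) + (11/5 - 5/11))*(-89) = (-4 + 96/55)*(-89) = -124/55*(-89) = 11036/55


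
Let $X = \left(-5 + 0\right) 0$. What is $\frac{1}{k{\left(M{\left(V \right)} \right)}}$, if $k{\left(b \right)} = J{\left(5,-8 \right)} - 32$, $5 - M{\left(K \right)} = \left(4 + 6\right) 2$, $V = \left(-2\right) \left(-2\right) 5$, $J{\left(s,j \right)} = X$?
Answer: $- \frac{1}{32} \approx -0.03125$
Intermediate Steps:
$X = 0$ ($X = \left(-5\right) 0 = 0$)
$J{\left(s,j \right)} = 0$
$V = 20$ ($V = 4 \cdot 5 = 20$)
$M{\left(K \right)} = -15$ ($M{\left(K \right)} = 5 - \left(4 + 6\right) 2 = 5 - 10 \cdot 2 = 5 - 20 = -15$)
$k{\left(b \right)} = -32$ ($k{\left(b \right)} = 0 - 32 = -32$)
$\frac{1}{k{\left(M{\left(V \right)} \right)}} = \frac{1}{-32} = - \frac{1}{32}$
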